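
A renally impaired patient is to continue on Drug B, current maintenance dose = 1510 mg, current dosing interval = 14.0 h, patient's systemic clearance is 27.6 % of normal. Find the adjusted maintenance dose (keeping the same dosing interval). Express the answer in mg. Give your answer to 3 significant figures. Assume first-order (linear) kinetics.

417 mg

To keep the same average steady-state level, dosing rate must scale with clearance.
CL ratio = 27.6 / 100 = 0.2760
New dose (same interval) = 1510 × 0.2760 = 416.8 mg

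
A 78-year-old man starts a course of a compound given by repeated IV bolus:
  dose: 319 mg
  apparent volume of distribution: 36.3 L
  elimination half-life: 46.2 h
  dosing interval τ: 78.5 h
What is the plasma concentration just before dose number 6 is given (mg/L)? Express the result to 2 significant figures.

3.9 mg/L

C₀ per dose = Dose / Vd = 319 / 36.3 = 8.788 mg/L
k = ln2 / t½ = 0.693147 / 46.2 = 0.01500 h⁻¹
Fraction remaining after one interval: r = e^(−kτ) = e^(−0.01500 × 78.5) = 0.3080
Before dose 6, 5 doses have been given (aged 1τ, 2τ, 3τ, 4τ, 5τ).
C_trough = C₀ × (r + r² + … + r^5) = C₀ × r(1−r^5)/(1−r)
        = 8.788 × 0.3080 × (1 − 0.002772) / (1 − 0.3080) = 3.901 mg/L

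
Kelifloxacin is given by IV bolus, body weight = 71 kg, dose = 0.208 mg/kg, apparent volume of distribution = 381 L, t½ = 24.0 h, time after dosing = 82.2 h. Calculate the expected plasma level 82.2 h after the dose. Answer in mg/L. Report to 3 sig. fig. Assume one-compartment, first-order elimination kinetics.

Total dose = 0.208 × 71 = 14.77 mg
C₀ = Dose / Vd = 14.77 / 381 = 0.03877 mg/L
k = ln2 / t½ = 0.693147 / 24.0 = 0.02888 h⁻¹
C = C₀ · e^(−k·t) = 0.03877 × e^(−0.02888 × 82.2)
  = 0.03877 × 0.09311 = 0.003610 mg/L

0.00361 mg/L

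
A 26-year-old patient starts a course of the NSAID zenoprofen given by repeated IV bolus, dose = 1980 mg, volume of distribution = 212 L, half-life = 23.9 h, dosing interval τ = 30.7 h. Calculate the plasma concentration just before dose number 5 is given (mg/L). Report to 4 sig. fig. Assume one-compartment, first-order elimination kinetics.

6.319 mg/L

C₀ per dose = Dose / Vd = 1980 / 212 = 9.340 mg/L
k = ln2 / t½ = 0.693147 / 23.9 = 0.02900 h⁻¹
Fraction remaining after one interval: r = e^(−kτ) = e^(−0.02900 × 30.7) = 0.4105
Before dose 5, 4 doses have been given (aged 1τ, 2τ, 3τ, 4τ).
C_trough = C₀ × (r + r² + … + r^4) = C₀ × r(1−r^4)/(1−r)
        = 9.340 × 0.4105 × (1 − 0.02840) / (1 − 0.4105) = 6.319 mg/L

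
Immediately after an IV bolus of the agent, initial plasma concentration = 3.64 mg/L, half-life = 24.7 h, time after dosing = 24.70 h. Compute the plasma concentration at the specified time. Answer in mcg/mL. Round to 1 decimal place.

k = ln2 / t½ = 0.693147 / 24.7 = 0.02806 h⁻¹
t / t½ = 24.70 / 24.7 = 1 half-lives
C = C₀ × (1/2)^1 = 3.640 × 0.5000 = 1.820 mg/L
(1.820 mg/L = 1.820 mcg/mL)

1.8 mcg/mL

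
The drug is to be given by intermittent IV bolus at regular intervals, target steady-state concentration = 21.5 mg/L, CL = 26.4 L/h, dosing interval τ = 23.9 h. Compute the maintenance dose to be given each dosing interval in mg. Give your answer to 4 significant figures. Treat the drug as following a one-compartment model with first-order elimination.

13570 mg

At steady state, Dose/τ = Css × CL.
Dose = Css × CL × τ = 21.5 × 26.40 × 23.9 = 13570 mg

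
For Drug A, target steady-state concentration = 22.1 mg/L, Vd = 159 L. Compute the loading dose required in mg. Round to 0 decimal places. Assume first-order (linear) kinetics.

3514 mg

LD = Css × Vd = 22.1 × 159 = 3514 mg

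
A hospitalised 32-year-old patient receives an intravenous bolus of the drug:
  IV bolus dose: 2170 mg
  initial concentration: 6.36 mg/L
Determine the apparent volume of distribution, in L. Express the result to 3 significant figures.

Vd = Dose / C₀ = 2170 / 6.36 = 341.2 L

341 L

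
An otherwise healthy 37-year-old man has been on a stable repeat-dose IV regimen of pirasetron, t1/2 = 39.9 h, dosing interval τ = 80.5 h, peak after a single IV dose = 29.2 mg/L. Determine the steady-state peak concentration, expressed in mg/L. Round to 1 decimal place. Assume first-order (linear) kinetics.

38.8 mg/L

k = ln2 / t½ = 0.693147 / 39.9 = 0.01737 h⁻¹
e^(−kτ) = e^(−0.01737 × 80.5) = 0.2470
Accumulation ratio R = 1 / (1 − e^(−kτ)) = 1 / (1 − 0.2470) = 1.328
Steady-state peak = C₀ × R = 29.2 × 1.328 = 38.78 mg/L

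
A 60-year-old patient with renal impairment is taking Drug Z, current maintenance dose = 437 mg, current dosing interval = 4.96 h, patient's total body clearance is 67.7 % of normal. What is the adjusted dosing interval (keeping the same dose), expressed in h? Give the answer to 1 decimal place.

7.3 h

To keep the same average steady-state level, dosing rate must scale with clearance.
CL ratio = 67.7 / 100 = 0.6770
New interval (same dose) = 4.96 / 0.6770 = 7.326 h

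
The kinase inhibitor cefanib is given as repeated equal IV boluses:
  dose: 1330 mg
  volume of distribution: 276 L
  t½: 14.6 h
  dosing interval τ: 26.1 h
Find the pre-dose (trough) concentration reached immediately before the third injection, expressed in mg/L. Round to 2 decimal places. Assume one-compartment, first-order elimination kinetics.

C₀ per dose = Dose / Vd = 1330 / 276 = 4.819 mg/L
k = ln2 / t½ = 0.693147 / 14.6 = 0.04748 h⁻¹
Fraction remaining after one interval: r = e^(−kτ) = e^(−0.04748 × 26.1) = 0.2896
Before dose 3, 2 doses have been given (aged 1τ, 2τ).
C_trough = C₀ × (r + r²) = 4.819 × (0.2896 + 0.08387) = 1.800 mg/L

1.80 mg/L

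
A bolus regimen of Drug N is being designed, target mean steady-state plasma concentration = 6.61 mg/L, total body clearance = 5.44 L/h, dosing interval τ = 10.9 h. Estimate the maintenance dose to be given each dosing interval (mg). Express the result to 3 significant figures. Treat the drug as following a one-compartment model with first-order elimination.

At steady state, Dose/τ = Css × CL.
Dose = Css × CL × τ = 6.61 × 5.440 × 10.9 = 391.9 mg

392 mg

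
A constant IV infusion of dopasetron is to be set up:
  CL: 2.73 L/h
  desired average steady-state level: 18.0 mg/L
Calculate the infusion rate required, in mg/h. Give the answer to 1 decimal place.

At steady state, infusion rate R₀ = Css × CL = 18.0 × 2.730 = 49.14 mg/h

49.1 mg/h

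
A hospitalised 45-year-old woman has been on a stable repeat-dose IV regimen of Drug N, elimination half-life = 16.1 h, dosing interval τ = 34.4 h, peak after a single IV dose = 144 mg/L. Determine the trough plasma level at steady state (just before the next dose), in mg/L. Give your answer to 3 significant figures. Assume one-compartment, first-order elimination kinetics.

42.4 mg/L

k = ln2 / t½ = 0.693147 / 16.1 = 0.04305 h⁻¹
e^(−kτ) = e^(−0.04305 × 34.4) = 0.2274
Accumulation ratio R = 1 / (1 − e^(−kτ)) = 1 / (1 − 0.2274) = 1.294
Steady-state trough = C₀ × R × e^(−kτ) = 144 × 1.294 × 0.2274 = 42.37 mg/L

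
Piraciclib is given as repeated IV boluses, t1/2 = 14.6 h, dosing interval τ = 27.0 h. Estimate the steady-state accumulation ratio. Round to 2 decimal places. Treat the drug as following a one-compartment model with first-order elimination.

1.38

k = ln2 / t½ = 0.693147 / 14.6 = 0.04748 h⁻¹
e^(−kτ) = e^(−0.04748 × 27.0) = 0.2775
Accumulation ratio R = 1 / (1 − e^(−kτ)) = 1 / (1 − 0.2775) = 1.384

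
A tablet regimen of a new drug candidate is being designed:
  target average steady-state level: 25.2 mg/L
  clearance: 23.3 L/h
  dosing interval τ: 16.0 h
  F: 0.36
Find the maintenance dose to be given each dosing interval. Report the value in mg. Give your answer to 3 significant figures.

At steady state, F × (Dose/τ) = Css × CL.
Dose = Css × CL × τ / F = 25.2 × 23.30 × 16.0 / 0.36 = 26100 mg

26100 mg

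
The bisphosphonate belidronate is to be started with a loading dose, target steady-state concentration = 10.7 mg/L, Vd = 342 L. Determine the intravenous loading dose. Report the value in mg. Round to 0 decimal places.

LD = Css × Vd = 10.7 × 342 = 3659 mg

3659 mg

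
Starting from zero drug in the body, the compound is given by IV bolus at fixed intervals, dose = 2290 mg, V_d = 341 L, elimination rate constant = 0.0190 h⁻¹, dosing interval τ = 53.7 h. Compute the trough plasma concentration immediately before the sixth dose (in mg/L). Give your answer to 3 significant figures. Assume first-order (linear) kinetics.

C₀ per dose = Dose / Vd = 2290 / 341 = 6.716 mg/L
Fraction remaining after one interval: r = e^(−kτ) = e^(−0.01900 × 53.7) = 0.3605
Before dose 6, 5 doses have been given (aged 1τ, 2τ, 3τ, 4τ, 5τ).
C_trough = C₀ × (r + r² + … + r^5) = C₀ × r(1−r^5)/(1−r)
        = 6.716 × 0.3605 × (1 − 0.006089) / (1 − 0.3605) = 3.763 mg/L

3.76 mg/L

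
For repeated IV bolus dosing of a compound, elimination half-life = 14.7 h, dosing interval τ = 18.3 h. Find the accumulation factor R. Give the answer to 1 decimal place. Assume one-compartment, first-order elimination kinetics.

k = ln2 / t½ = 0.693147 / 14.7 = 0.04715 h⁻¹
e^(−kτ) = e^(−0.04715 × 18.3) = 0.4220
Accumulation ratio R = 1 / (1 − e^(−kτ)) = 1 / (1 − 0.4220) = 1.730

1.7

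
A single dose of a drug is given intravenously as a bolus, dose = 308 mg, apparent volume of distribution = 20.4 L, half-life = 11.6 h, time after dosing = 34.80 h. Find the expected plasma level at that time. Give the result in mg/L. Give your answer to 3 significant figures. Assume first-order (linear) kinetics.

C₀ = Dose / Vd = 308.0 / 20.4 = 15.10 mg/L
k = ln2 / t½ = 0.693147 / 11.6 = 0.05975 h⁻¹
t / t½ = 34.80 / 11.6 = 3 half-lives
C = C₀ × (1/2)^3 = 15.10 × 0.1250 = 1.888 mg/L

1.89 mg/L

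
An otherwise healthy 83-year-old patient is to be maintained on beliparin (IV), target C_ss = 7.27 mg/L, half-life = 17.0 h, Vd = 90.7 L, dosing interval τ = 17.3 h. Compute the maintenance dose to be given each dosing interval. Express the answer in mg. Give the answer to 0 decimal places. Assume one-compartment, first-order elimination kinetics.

465 mg

k = ln2 / t½ = 0.693147 / 17.0 = 0.04077 h⁻¹
CL = k × Vd = 0.04077 × 90.7 = 3.698 L/h
At steady state, Dose/τ = Css × CL.
Dose = Css × CL × τ = 7.27 × 3.698 × 17.3 = 465.1 mg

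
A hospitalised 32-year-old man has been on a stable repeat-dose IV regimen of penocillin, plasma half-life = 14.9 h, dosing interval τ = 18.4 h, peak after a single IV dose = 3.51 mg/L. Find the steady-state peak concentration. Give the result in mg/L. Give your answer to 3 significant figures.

6.10 mg/L

k = ln2 / t½ = 0.693147 / 14.9 = 0.04652 h⁻¹
e^(−kτ) = e^(−0.04652 × 18.4) = 0.4249
Accumulation ratio R = 1 / (1 − e^(−kτ)) = 1 / (1 − 0.4249) = 1.739
Steady-state peak = C₀ × R = 3.51 × 1.739 = 6.104 mg/L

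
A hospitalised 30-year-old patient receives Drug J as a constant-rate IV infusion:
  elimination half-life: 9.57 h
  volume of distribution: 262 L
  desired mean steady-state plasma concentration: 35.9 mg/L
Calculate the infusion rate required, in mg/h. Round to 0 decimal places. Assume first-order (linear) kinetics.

681 mg/h

k = ln2 / t½ = 0.693147 / 9.57 = 0.07243 h⁻¹
CL = k × Vd = 0.07243 × 262 = 18.98 L/h
At steady state, infusion rate R₀ = Css × CL = 35.9 × 18.98 = 681.4 mg/h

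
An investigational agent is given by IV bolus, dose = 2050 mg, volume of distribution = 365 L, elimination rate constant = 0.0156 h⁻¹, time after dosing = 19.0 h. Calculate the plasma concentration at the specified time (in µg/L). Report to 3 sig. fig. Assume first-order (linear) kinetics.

4180 µg/L

C₀ = Dose / Vd = 2050 / 365 = 5.616 mg/L
C = C₀ · e^(−k·t) = 5.616 × e^(−0.01560 × 19.0)
  = 5.616 × 0.7435 = 4.175 mg/L
Convert: 4.175 mg/L × 1000 = 4175 µg/L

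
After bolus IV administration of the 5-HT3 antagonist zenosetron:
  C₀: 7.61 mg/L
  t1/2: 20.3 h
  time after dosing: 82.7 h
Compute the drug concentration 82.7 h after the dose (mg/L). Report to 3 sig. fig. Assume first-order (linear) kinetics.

0.452 mg/L

k = ln2 / t½ = 0.693147 / 20.3 = 0.03415 h⁻¹
C = C₀ · e^(−k·t) = 7.610 × e^(−0.03415 × 82.7)
  = 7.610 × 0.05936 = 0.4517 mg/L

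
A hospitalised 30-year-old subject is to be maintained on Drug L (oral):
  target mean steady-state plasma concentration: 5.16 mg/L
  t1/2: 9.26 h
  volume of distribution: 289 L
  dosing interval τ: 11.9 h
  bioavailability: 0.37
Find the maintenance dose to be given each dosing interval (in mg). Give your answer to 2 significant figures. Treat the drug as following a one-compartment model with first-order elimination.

k = ln2 / t½ = 0.693147 / 9.26 = 0.07485 h⁻¹
CL = k × Vd = 0.07485 × 289 = 21.63 L/h
At steady state, F × (Dose/τ) = Css × CL.
Dose = Css × CL × τ / F = 5.16 × 21.63 × 11.9 / 0.37 = 3590 mg

3600 mg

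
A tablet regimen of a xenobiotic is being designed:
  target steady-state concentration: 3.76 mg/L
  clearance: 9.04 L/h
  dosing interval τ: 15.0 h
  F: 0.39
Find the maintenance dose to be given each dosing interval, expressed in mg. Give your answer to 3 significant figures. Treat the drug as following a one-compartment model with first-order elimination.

1310 mg

At steady state, F × (Dose/τ) = Css × CL.
Dose = Css × CL × τ / F = 3.76 × 9.040 × 15.0 / 0.39 = 1307 mg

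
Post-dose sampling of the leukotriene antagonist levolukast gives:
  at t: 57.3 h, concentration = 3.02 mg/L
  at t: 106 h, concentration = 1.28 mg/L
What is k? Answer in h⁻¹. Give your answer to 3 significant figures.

0.0176 h⁻¹

k = ln(C₁/C₂) / (t₂ − t₁) = ln(3.02/1.28) / (106 − 57.3)
  = 0.8584 / 48.70 = 0.01763 h⁻¹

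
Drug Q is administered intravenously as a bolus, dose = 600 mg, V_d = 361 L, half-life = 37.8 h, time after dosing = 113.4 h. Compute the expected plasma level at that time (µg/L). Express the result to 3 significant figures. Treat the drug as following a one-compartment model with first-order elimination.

208 µg/L

C₀ = Dose / Vd = 600.0 / 361 = 1.662 mg/L
k = ln2 / t½ = 0.693147 / 37.8 = 0.01834 h⁻¹
t / t½ = 113.4 / 37.8 = 3 half-lives
C = C₀ × (1/2)^3 = 1.662 × 0.1250 = 0.2078 mg/L
Convert: 0.2078 mg/L × 1000 = 207.8 µg/L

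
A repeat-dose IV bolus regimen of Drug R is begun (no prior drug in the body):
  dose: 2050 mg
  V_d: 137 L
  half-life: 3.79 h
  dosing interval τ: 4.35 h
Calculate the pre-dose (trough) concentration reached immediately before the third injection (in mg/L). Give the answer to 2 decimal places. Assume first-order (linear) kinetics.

C₀ per dose = Dose / Vd = 2050 / 137 = 14.96 mg/L
k = ln2 / t½ = 0.693147 / 3.79 = 0.1829 h⁻¹
Fraction remaining after one interval: r = e^(−kτ) = e^(−0.1829 × 4.35) = 0.4513
Before dose 3, 2 doses have been given (aged 1τ, 2τ).
C_trough = C₀ × (r + r²) = 14.96 × (0.4513 + 0.2037) = 9.799 mg/L

9.80 mg/L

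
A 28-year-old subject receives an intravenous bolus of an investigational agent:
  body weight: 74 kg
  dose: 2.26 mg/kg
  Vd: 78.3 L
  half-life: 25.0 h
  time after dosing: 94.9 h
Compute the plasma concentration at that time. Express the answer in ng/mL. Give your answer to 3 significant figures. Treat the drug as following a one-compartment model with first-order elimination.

154 ng/mL

Total dose = 2.26 × 74 = 167.2 mg
C₀ = Dose / Vd = 167.2 / 78.3 = 2.135 mg/L
k = ln2 / t½ = 0.693147 / 25.0 = 0.02773 h⁻¹
C = C₀ · e^(−k·t) = 2.135 × e^(−0.02773 × 94.9)
  = 2.135 × 0.07196 = 0.1536 mg/L
Convert: 0.1536 mg/L × 1000 = 153.6 ng/mL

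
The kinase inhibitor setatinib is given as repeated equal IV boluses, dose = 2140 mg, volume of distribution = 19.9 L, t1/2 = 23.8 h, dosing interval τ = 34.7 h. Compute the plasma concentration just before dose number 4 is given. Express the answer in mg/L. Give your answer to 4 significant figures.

C₀ per dose = Dose / Vd = 2140 / 19.9 = 107.5 mg/L
k = ln2 / t½ = 0.693147 / 23.8 = 0.02912 h⁻¹
Fraction remaining after one interval: r = e^(−kτ) = e^(−0.02912 × 34.7) = 0.3641
Before dose 4, 3 doses have been given (aged 1τ, 2τ, 3τ).
C_trough = C₀ × (r + r² + … + r^3) = C₀ × r(1−r^3)/(1−r)
        = 107.5 × 0.3641 × (1 − 0.04827) / (1 − 0.3641) = 58.58 mg/L

58.58 mg/L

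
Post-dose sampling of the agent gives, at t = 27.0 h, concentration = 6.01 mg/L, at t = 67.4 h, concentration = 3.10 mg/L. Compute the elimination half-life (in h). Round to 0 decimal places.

42 h

k = ln(C₁/C₂) / (t₂ − t₁) = ln(6.01/3.10) / (67.4 − 27.0)
  = 0.6620 / 40.40 = 0.01639 h⁻¹
t½ = ln2 / k = 0.693147 / 0.01639 = 42.29 h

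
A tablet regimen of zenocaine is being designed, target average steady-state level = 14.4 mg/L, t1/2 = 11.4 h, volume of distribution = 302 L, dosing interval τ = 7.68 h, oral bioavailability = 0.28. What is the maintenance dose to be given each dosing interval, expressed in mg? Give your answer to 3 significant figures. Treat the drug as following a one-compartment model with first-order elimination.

7250 mg

k = ln2 / t½ = 0.693147 / 11.4 = 0.06080 h⁻¹
CL = k × Vd = 0.06080 × 302 = 18.36 L/h
At steady state, F × (Dose/τ) = Css × CL.
Dose = Css × CL × τ / F = 14.4 × 18.36 × 7.68 / 0.28 = 7252 mg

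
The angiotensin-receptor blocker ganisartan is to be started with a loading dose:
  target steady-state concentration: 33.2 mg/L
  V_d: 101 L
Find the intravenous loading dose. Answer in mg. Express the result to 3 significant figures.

3350 mg

LD = Css × Vd = 33.2 × 101 = 3353 mg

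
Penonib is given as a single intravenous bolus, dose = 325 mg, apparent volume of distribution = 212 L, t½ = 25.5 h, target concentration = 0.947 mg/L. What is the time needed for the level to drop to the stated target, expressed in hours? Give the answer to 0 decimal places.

18 h

C₀ = Dose / Vd = 325.0 / 212 = 1.533 mg/L
k = ln2 / t½ = 0.693147 / 25.5 = 0.02718 h⁻¹
t = ln(C₀ / C) / k = ln(1.533 / 0.947) / 0.02718
  = ln(1.619) / 0.02718 = 0.4818 / 0.02718 = 17.73 h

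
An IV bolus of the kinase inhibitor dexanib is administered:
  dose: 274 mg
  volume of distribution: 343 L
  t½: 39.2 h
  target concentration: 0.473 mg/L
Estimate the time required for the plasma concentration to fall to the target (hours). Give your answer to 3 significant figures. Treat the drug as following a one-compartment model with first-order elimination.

29.6 h

C₀ = Dose / Vd = 274.0 / 343 = 0.7988 mg/L
k = ln2 / t½ = 0.693147 / 39.2 = 0.01768 h⁻¹
t = ln(C₀ / C) / k = ln(0.7988 / 0.473) / 0.01768
  = ln(1.689) / 0.01768 = 0.5241 / 0.01768 = 29.64 h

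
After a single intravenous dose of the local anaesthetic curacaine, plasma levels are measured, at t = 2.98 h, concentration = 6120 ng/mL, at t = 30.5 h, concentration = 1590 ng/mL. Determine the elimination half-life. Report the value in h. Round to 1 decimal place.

k = ln(C₁/C₂) / (t₂ − t₁) = ln(6120/1590) / (30.5 − 2.98)
  = 1.348 / 27.52 = 0.04898 h⁻¹
t½ = ln2 / k = 0.693147 / 0.04898 = 14.15 h

14.2 h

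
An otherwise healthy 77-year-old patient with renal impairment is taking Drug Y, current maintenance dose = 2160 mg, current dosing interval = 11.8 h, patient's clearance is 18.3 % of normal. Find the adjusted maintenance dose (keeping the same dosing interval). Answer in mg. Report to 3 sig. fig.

To keep the same average steady-state level, dosing rate must scale with clearance.
CL ratio = 18.3 / 100 = 0.1830
New dose (same interval) = 2160 × 0.1830 = 395.3 mg

395 mg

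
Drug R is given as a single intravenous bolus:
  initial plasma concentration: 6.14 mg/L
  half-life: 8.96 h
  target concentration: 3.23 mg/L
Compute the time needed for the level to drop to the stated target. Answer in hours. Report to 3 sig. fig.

8.30 h

k = ln2 / t½ = 0.693147 / 8.96 = 0.07736 h⁻¹
t = ln(C₀ / C) / k = ln(6.140 / 3.23) / 0.07736
  = ln(1.901) / 0.07736 = 0.6424 / 0.07736 = 8.304 h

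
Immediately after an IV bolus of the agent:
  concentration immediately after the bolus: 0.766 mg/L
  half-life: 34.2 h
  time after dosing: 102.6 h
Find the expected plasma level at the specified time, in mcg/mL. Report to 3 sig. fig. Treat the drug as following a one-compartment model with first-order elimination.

0.0958 mcg/mL

k = ln2 / t½ = 0.693147 / 34.2 = 0.02027 h⁻¹
t / t½ = 102.6 / 34.2 = 3 half-lives
C = C₀ × (1/2)^3 = 0.7660 × 0.1250 = 0.09575 mg/L
(0.09575 mg/L = 0.09575 mcg/mL)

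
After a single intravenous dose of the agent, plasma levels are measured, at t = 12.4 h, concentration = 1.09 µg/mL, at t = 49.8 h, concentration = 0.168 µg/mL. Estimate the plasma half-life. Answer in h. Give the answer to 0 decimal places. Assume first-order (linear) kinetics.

k = ln(C₁/C₂) / (t₂ − t₁) = ln(1.09/0.168) / (49.8 − 12.4)
  = 1.870 / 37.40 = 0.05000 h⁻¹
t½ = ln2 / k = 0.693147 / 0.05000 = 13.86 h

14 h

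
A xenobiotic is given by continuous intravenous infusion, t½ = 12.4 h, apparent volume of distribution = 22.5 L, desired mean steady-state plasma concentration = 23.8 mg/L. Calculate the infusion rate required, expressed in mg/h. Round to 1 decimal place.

k = ln2 / t½ = 0.693147 / 12.4 = 0.05590 h⁻¹
CL = k × Vd = 0.05590 × 22.5 = 1.258 L/h
At steady state, infusion rate R₀ = Css × CL = 23.8 × 1.258 = 29.94 mg/h

29.9 mg/h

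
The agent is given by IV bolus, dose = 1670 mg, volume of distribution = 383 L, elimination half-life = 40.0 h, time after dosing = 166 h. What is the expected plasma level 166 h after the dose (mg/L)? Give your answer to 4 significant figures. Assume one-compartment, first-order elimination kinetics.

C₀ = Dose / Vd = 1670 / 383 = 4.360 mg/L
k = ln2 / t½ = 0.693147 / 40.0 = 0.01733 h⁻¹
C = C₀ · e^(−k·t) = 4.360 × e^(−0.01733 × 166)
  = 4.360 × 0.05632 = 0.2456 mg/L

0.2456 mg/L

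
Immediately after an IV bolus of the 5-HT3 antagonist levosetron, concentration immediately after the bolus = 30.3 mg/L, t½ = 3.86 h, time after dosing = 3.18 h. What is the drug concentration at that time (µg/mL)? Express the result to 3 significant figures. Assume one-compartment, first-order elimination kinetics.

17.1 µg/mL

k = ln2 / t½ = 0.693147 / 3.86 = 0.1796 h⁻¹
C = C₀ · e^(−k·t) = 30.30 × e^(−0.1796 × 3.18)
  = 30.30 × 0.5649 = 17.12 mg/L
(17.12 mg/L = 17.12 µg/mL)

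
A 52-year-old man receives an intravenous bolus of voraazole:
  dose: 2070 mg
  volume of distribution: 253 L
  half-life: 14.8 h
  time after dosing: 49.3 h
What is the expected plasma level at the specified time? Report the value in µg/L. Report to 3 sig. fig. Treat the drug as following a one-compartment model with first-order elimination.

C₀ = Dose / Vd = 2070 / 253 = 8.182 mg/L
k = ln2 / t½ = 0.693147 / 14.8 = 0.04683 h⁻¹
C = C₀ · e^(−k·t) = 8.182 × e^(−0.04683 × 49.3)
  = 8.182 × 0.09939 = 0.8132 mg/L
Convert: 0.8132 mg/L × 1000 = 813.2 µg/L

813 µg/L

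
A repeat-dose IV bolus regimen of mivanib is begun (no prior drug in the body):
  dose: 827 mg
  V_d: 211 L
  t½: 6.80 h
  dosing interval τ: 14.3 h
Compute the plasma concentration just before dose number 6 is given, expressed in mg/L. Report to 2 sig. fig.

1.2 mg/L

C₀ per dose = Dose / Vd = 827 / 211 = 3.919 mg/L
k = ln2 / t½ = 0.693147 / 6.80 = 0.1019 h⁻¹
Fraction remaining after one interval: r = e^(−kτ) = e^(−0.1019 × 14.3) = 0.2329
Before dose 6, 5 doses have been given (aged 1τ, 2τ, 3τ, 4τ, 5τ).
C_trough = C₀ × (r + r² + … + r^5) = C₀ × r(1−r^5)/(1−r)
        = 3.919 × 0.2329 × (1 − 0.0006852) / (1 − 0.2329) = 1.189 mg/L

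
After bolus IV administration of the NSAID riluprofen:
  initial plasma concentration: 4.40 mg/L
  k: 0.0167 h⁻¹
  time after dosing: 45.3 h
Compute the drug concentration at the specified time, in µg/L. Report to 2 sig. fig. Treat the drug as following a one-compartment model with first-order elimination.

2100 µg/L

C = C₀ · e^(−k·t) = 4.400 × e^(−0.01670 × 45.3)
  = 4.400 × 0.4693 = 2.065 mg/L
Convert: 2.065 mg/L × 1000 = 2065 µg/L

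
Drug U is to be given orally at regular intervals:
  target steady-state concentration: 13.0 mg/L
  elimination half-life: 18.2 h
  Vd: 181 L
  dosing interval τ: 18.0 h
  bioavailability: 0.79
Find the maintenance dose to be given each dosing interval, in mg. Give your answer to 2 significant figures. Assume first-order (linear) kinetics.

2000 mg

k = ln2 / t½ = 0.693147 / 18.2 = 0.03809 h⁻¹
CL = k × Vd = 0.03809 × 181 = 6.894 L/h
At steady state, F × (Dose/τ) = Css × CL.
Dose = Css × CL × τ / F = 13.0 × 6.894 × 18.0 / 0.79 = 2042 mg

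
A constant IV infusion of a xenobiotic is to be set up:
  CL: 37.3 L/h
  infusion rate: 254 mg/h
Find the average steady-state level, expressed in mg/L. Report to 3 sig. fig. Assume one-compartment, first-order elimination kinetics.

At steady state Css = R₀ / CL = 254 / 37.30 = 6.810 mg/L

6.81 mg/L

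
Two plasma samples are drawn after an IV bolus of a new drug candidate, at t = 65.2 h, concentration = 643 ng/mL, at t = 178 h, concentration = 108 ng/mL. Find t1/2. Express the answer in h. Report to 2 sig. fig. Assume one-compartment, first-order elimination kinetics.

44 h

k = ln(C₁/C₂) / (t₂ − t₁) = ln(643/108) / (178 − 65.2)
  = 1.784 / 112.8 = 0.01582 h⁻¹
t½ = ln2 / k = 0.693147 / 0.01582 = 43.81 h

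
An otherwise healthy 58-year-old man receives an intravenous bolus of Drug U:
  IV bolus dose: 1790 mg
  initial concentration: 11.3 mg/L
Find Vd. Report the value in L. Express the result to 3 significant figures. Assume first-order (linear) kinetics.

158 L

Vd = Dose / C₀ = 1790 / 11.3 = 158.4 L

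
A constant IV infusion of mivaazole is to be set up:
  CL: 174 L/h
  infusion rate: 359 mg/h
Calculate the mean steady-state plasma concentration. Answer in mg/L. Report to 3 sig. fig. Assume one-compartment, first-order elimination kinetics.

At steady state Css = R₀ / CL = 359 / 174.0 = 2.063 mg/L

2.06 mg/L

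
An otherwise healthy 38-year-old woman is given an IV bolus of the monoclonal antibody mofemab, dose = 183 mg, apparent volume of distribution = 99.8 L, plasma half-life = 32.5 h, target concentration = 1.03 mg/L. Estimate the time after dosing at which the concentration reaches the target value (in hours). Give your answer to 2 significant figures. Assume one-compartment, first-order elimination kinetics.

27 h

C₀ = Dose / Vd = 183.0 / 99.8 = 1.834 mg/L
k = ln2 / t½ = 0.693147 / 32.5 = 0.02133 h⁻¹
t = ln(C₀ / C) / k = ln(1.834 / 1.03) / 0.02133
  = ln(1.781) / 0.02133 = 0.5772 / 0.02133 = 27.06 h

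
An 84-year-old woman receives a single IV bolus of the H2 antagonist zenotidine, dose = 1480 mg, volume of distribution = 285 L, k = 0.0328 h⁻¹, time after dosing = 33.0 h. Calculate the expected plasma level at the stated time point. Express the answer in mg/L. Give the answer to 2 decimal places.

C₀ = Dose / Vd = 1480 / 285 = 5.193 mg/L
C = C₀ · e^(−k·t) = 5.193 × e^(−0.03280 × 33.0)
  = 5.193 × 0.3388 = 1.759 mg/L

1.76 mg/L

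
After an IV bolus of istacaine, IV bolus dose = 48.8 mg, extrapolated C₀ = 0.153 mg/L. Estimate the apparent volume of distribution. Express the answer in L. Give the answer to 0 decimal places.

319 L

Vd = Dose / C₀ = 48.80 / 0.153 = 319.0 L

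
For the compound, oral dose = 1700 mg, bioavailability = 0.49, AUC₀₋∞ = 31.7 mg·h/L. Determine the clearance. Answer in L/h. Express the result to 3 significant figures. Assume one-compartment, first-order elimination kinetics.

CL = F·Dose / AUC = 0.49 × 1700 / 31.7 = 26.28 L/h

26.3 L/h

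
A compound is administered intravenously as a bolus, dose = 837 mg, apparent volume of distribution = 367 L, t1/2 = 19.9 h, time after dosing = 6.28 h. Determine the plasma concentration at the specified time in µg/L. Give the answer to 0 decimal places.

C₀ = Dose / Vd = 837.0 / 367 = 2.281 mg/L
k = ln2 / t½ = 0.693147 / 19.9 = 0.03483 h⁻¹
C = C₀ · e^(−k·t) = 2.281 × e^(−0.03483 × 6.28)
  = 2.281 × 0.8035 = 1.833 mg/L
Convert: 1.833 mg/L × 1000 = 1833 µg/L

1833 µg/L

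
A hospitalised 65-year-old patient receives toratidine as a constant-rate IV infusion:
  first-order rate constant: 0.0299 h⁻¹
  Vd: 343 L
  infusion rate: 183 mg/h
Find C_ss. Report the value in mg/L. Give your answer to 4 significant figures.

CL = k × Vd = 0.02990 × 343 = 10.26 L/h
At steady state Css = R₀ / CL = 183 / 10.26 = 17.84 mg/L

17.84 mg/L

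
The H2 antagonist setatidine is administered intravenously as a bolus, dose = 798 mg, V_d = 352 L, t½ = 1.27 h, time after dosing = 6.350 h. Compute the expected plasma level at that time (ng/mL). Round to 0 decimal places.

71 ng/mL

C₀ = Dose / Vd = 798.0 / 352 = 2.267 mg/L
k = ln2 / t½ = 0.693147 / 1.27 = 0.5458 h⁻¹
t / t½ = 6.350 / 1.27 = 5 half-lives
C = C₀ × (1/2)^5 = 2.267 × 0.03125 = 0.07084 mg/L
Convert: 0.07084 mg/L × 1000 = 70.84 ng/mL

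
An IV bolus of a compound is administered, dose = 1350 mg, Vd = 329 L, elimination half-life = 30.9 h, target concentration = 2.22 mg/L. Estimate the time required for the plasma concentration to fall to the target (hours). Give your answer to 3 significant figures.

27.4 h

C₀ = Dose / Vd = 1350 / 329 = 4.103 mg/L
k = ln2 / t½ = 0.693147 / 30.9 = 0.02243 h⁻¹
t = ln(C₀ / C) / k = ln(4.103 / 2.22) / 0.02243
  = ln(1.848) / 0.02243 = 0.6141 / 0.02243 = 27.38 h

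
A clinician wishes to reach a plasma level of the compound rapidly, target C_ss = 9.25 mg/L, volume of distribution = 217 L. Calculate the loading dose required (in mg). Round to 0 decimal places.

LD = Css × Vd = 9.25 × 217 = 2007 mg

2007 mg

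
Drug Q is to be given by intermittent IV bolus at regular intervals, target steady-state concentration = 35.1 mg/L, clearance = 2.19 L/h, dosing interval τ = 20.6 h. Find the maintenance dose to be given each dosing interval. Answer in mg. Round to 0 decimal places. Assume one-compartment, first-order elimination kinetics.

1584 mg

At steady state, Dose/τ = Css × CL.
Dose = Css × CL × τ = 35.1 × 2.190 × 20.6 = 1584 mg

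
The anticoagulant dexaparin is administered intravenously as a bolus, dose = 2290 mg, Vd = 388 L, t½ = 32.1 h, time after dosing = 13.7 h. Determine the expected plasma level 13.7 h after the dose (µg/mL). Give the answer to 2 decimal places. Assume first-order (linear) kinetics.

C₀ = Dose / Vd = 2290 / 388 = 5.902 mg/L
k = ln2 / t½ = 0.693147 / 32.1 = 0.02159 h⁻¹
C = C₀ · e^(−k·t) = 5.902 × e^(−0.02159 × 13.7)
  = 5.902 × 0.7439 = 4.390 mg/L
(4.390 mg/L = 4.390 µg/mL)

4.39 µg/mL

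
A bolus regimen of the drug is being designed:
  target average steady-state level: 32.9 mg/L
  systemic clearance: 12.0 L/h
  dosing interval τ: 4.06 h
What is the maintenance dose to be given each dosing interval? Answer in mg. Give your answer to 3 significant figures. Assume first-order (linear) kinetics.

1600 mg

At steady state, Dose/τ = Css × CL.
Dose = Css × CL × τ = 32.9 × 12.00 × 4.06 = 1603 mg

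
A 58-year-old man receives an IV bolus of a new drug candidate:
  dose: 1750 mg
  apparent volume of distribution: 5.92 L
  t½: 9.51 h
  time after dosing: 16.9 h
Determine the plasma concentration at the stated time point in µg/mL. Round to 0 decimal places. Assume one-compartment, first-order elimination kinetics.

86 µg/mL

C₀ = Dose / Vd = 1750 / 5.92 = 295.6 mg/L
k = ln2 / t½ = 0.693147 / 9.51 = 0.07289 h⁻¹
C = C₀ · e^(−k·t) = 295.6 × e^(−0.07289 × 16.9)
  = 295.6 × 0.2918 = 86.26 mg/L
(86.26 mg/L = 86.26 µg/mL)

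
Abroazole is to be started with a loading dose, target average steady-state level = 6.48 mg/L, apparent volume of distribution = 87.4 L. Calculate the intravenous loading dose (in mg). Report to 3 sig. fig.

566 mg

LD = Css × Vd = 6.48 × 87.4 = 566.4 mg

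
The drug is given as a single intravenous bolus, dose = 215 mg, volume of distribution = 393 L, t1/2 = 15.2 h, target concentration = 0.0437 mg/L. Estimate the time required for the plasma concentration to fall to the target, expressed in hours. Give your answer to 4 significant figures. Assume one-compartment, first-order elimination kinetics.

55.42 h

C₀ = Dose / Vd = 215.0 / 393 = 0.5471 mg/L
k = ln2 / t½ = 0.693147 / 15.2 = 0.04560 h⁻¹
t = ln(C₀ / C) / k = ln(0.5471 / 0.0437) / 0.04560
  = ln(12.52) / 0.04560 = 2.527 / 0.04560 = 55.42 h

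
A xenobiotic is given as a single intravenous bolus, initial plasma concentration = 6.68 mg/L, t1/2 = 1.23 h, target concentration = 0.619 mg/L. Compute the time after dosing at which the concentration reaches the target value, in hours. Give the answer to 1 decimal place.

k = ln2 / t½ = 0.693147 / 1.23 = 0.5635 h⁻¹
t = ln(C₀ / C) / k = ln(6.680 / 0.619) / 0.5635
  = ln(10.79) / 0.5635 = 2.379 / 0.5635 = 4.222 h

4.2 h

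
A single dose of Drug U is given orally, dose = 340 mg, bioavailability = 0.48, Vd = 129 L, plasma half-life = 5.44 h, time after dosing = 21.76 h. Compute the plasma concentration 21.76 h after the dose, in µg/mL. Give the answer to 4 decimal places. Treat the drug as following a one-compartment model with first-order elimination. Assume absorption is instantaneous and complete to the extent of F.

0.0791 µg/mL

Amount reaching circulation = F × Dose = 0.48 × 340.0 = 163.2 mg
C₀ = F·Dose / Vd = 163.2 / 129 = 1.265 mg/L
k = ln2 / t½ = 0.693147 / 5.44 = 0.1274 h⁻¹
t / t½ = 21.76 / 5.44 = 4 half-lives
C = C₀ × (1/2)^4 = 1.265 × 0.06250 = 0.07906 mg/L
(0.07906 mg/L = 0.07906 µg/mL)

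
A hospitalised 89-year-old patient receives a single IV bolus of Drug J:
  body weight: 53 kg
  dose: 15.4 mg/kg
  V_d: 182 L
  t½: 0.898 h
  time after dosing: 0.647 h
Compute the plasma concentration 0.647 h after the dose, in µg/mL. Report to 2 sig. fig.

2.7 µg/mL

Total dose = 15.4 × 53 = 816.2 mg
C₀ = Dose / Vd = 816.2 / 182 = 4.485 mg/L
k = ln2 / t½ = 0.693147 / 0.898 = 0.7719 h⁻¹
C = C₀ · e^(−k·t) = 4.485 × e^(−0.7719 × 0.647)
  = 4.485 × 0.6069 = 2.722 mg/L
(2.722 mg/L = 2.722 µg/mL)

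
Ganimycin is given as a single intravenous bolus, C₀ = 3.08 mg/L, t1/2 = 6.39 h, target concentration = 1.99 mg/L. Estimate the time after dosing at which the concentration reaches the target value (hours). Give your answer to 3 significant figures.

k = ln2 / t½ = 0.693147 / 6.39 = 0.1085 h⁻¹
t = ln(C₀ / C) / k = ln(3.080 / 1.99) / 0.1085
  = ln(1.548) / 0.1085 = 0.4370 / 0.1085 = 4.028 h

4.03 h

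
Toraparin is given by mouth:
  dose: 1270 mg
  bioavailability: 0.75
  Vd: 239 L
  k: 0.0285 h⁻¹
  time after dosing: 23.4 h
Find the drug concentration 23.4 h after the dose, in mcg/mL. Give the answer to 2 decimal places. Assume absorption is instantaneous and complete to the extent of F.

2.05 mcg/mL

Amount reaching circulation = F × Dose = 0.75 × 1270 = 952.5 mg
C₀ = F·Dose / Vd = 952.5 / 239 = 3.985 mg/L
C = C₀ · e^(−k·t) = 3.985 × e^(−0.02850 × 23.4)
  = 3.985 × 0.5133 = 2.046 mg/L
(2.046 mg/L = 2.046 mcg/mL)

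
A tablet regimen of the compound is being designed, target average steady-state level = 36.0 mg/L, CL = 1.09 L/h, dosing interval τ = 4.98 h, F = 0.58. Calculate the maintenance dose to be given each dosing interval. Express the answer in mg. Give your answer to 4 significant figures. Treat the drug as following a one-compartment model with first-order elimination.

336.9 mg

At steady state, F × (Dose/τ) = Css × CL.
Dose = Css × CL × τ / F = 36.0 × 1.090 × 4.98 / 0.58 = 336.9 mg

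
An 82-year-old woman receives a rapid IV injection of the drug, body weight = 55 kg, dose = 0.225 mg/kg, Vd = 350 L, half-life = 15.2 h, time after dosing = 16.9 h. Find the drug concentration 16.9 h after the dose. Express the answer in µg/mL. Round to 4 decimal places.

Total dose = 0.225 × 55 = 12.38 mg
C₀ = Dose / Vd = 12.38 / 350 = 0.03537 mg/L
k = ln2 / t½ = 0.693147 / 15.2 = 0.04560 h⁻¹
C = C₀ · e^(−k·t) = 0.03537 × e^(−0.04560 × 16.9)
  = 0.03537 × 0.4627 = 0.01637 mg/L
(0.01637 mg/L = 0.01637 µg/mL)

0.0164 µg/mL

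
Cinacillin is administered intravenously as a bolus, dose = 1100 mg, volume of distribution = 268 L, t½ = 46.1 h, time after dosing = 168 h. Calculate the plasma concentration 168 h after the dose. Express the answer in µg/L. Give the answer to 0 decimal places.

328 µg/L

C₀ = Dose / Vd = 1100 / 268 = 4.104 mg/L
k = ln2 / t½ = 0.693147 / 46.1 = 0.01504 h⁻¹
C = C₀ · e^(−k·t) = 4.104 × e^(−0.01504 × 168)
  = 4.104 × 0.07992 = 0.3280 mg/L
Convert: 0.3280 mg/L × 1000 = 328.0 µg/L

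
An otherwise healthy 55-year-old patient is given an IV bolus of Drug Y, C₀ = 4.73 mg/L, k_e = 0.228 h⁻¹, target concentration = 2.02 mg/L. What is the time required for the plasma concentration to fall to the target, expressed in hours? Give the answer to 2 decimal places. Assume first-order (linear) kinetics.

t = ln(C₀ / C) / k = ln(4.730 / 2.02) / 0.2280
  = ln(2.342) / 0.2280 = 0.8510 / 0.2280 = 3.732 h

3.73 h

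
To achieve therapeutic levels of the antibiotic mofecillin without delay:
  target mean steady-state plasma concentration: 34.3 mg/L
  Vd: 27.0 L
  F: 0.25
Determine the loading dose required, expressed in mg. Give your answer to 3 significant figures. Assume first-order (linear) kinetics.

3700 mg

LD = Css × Vd / F = 34.3 × 27.0 / 0.25 = 3704 mg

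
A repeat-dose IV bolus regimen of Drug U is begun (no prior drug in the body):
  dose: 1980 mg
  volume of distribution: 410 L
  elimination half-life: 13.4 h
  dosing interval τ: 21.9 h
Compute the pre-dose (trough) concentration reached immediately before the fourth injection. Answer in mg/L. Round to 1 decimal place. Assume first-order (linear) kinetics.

C₀ per dose = Dose / Vd = 1980 / 410 = 4.829 mg/L
k = ln2 / t½ = 0.693147 / 13.4 = 0.05173 h⁻¹
Fraction remaining after one interval: r = e^(−kτ) = e^(−0.05173 × 21.9) = 0.3221
Before dose 4, 3 doses have been given (aged 1τ, 2τ, 3τ).
C_trough = C₀ × (r + r² + … + r^3) = C₀ × r(1−r^3)/(1−r)
        = 4.829 × 0.3221 × (1 − 0.03342) / (1 − 0.3221) = 2.218 mg/L

2.2 mg/L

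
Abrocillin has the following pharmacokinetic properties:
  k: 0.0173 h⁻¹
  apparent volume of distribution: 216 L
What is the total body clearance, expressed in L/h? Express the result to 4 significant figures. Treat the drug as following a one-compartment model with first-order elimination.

3.737 L/h

CL = k × Vd = 0.0173 × 216 = 3.737 L/h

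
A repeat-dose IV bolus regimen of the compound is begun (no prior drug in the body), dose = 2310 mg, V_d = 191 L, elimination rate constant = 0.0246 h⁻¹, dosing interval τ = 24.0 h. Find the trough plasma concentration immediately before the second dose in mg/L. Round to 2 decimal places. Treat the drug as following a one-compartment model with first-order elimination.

6.70 mg/L

C₀ per dose = Dose / Vd = 2310 / 191 = 12.09 mg/L
Fraction remaining after one interval: r = e^(−kτ) = e^(−0.02460 × 24.0) = 0.5541
Before dose 2, 1 dose has been given (aged 1τ).
C_trough = C₀ × r = 12.09 × 0.5541 = 6.699 mg/L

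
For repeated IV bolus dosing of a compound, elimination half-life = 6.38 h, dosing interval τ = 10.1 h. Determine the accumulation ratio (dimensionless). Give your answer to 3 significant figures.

k = ln2 / t½ = 0.693147 / 6.38 = 0.1086 h⁻¹
e^(−kτ) = e^(−0.1086 × 10.1) = 0.3339
Accumulation ratio R = 1 / (1 − e^(−kτ)) = 1 / (1 − 0.3339) = 1.501

1.50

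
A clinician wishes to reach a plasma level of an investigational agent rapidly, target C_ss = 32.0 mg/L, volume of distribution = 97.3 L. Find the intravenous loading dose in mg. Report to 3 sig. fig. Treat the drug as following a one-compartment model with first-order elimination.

3110 mg

LD = Css × Vd = 32.0 × 97.3 = 3114 mg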